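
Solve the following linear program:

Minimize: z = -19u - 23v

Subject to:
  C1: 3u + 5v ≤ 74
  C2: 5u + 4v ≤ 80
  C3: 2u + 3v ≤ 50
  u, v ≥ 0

Evaluate the objective at each vertex of the feasible region:
  z(0, 0) = 0
  z(16, 0) = -304
  z(8, 10) = -382  ←
  z(0, 14.8) = -340.4
The minimum is at u = 8, v = 10.

u = 8, v = 10, z = -382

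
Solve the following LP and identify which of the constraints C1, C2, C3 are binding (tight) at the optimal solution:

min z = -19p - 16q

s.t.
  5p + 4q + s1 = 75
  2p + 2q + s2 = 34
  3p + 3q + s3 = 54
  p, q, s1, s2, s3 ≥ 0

At p = 7, q = 10, compute slack b - a·x for each constraint:
  C1: 75 − 75 = 0  (binding)
  C2: 34 − 34 = 0  (binding)
  C3: 54 − 51 = 3  (slack)

Optimal: p = 7, q = 10
Binding: C1, C2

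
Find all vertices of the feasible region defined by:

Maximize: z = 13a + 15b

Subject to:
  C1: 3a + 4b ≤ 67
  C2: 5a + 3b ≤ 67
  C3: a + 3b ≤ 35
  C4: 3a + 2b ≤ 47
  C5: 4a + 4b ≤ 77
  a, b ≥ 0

(0, 0), (13.4, 0), (8, 9), (0, 11.67)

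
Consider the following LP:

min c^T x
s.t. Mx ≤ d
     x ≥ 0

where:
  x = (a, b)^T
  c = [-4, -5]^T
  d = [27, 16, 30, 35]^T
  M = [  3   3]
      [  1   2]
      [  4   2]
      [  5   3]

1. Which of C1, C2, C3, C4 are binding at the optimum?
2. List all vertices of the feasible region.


1. C1, C2
2. (0, 0), (7, 0), (4, 5), (2, 7), (0, 8)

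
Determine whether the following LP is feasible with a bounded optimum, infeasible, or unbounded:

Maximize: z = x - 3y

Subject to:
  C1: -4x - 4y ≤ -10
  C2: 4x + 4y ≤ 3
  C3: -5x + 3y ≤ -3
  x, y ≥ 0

Infeasible (no feasible solution exists)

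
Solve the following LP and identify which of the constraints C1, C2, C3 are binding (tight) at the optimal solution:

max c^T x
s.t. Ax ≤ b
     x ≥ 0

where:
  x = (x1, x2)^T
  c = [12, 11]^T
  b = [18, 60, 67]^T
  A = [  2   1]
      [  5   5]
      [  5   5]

At x1 = 6, x2 = 6, compute slack b - a·x for each constraint:
  C1: 18 − 18 = 0  (binding)
  C2: 60 − 60 = 0  (binding)
  C3: 67 − 60 = 7  (slack)

Optimal: x1 = 6, x2 = 6
Binding: C1, C2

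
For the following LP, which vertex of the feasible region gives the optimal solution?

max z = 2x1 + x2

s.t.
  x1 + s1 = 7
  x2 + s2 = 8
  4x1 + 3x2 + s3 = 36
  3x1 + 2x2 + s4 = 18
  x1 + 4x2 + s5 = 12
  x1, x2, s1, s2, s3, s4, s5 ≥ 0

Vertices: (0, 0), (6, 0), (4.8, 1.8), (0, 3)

Evaluate the objective at each vertex of the feasible region:
  z(0, 0) = 0
  z(6, 0) = 12  ←
  z(4.8, 1.8) = 11.4
  z(0, 3) = 3
The maximum is at x1 = 6, x2 = 0.

(6, 0)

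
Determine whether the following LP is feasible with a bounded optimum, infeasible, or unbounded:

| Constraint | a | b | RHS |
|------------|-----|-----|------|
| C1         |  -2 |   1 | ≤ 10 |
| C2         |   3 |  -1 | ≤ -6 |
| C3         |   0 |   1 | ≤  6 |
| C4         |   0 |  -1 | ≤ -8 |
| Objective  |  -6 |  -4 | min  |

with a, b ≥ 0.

Infeasible (no feasible solution exists)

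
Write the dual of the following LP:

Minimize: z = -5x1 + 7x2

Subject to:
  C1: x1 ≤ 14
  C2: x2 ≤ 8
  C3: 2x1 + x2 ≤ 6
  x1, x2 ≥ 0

Primal min cᵀx s.t. Ax ≤ b, x ≥ 0  →  Dual max −bᵀy s.t. Aᵀy ≥ −c, y ≥ 0.

Maximize: z = -14y1 - 8y2 - 6y3

Subject to:
  y1 + 2y3 ≥ 5
  y2 + y3 ≥ -7
  y1, y2, y3 ≥ 0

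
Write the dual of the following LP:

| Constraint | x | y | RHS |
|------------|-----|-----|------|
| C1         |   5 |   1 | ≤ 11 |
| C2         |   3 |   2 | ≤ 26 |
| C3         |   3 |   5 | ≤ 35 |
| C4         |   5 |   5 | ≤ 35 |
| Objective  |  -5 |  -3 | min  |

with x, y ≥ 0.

Primal min cᵀx s.t. Ax ≤ b, x ≥ 0  →  Dual max −bᵀy s.t. Aᵀy ≥ −c, y ≥ 0.

Maximize: z = -11y1 - 26y2 - 35y3 - 35y4

Subject to:
  5y1 + 3y2 + 3y3 + 5y4 ≥ 5
  y1 + 2y2 + 5y3 + 5y4 ≥ 3
  y1, y2, y3, y4 ≥ 0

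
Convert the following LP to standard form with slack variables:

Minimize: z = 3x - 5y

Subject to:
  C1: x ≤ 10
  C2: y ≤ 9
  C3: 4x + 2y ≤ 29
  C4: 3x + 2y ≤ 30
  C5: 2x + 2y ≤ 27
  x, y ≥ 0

min z = 3x - 5y

s.t.
  x + s1 = 10
  y + s2 = 9
  4x + 2y + s3 = 29
  3x + 2y + s4 = 30
  2x + 2y + s5 = 27
  x, y, s1, s2, s3, s4, s5 ≥ 0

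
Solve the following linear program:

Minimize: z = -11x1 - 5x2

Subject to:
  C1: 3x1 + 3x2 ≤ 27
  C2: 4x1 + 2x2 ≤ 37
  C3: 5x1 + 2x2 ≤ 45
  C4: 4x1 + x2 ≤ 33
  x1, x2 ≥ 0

Evaluate the objective at each vertex of the feasible region:
  z(0, 0) = 0
  z(8.25, 0) = -90.75
  z(8, 1) = -93  ←
  z(0, 9) = -45
The minimum is at x1 = 8, x2 = 1.

x1 = 8, x2 = 1, z = -93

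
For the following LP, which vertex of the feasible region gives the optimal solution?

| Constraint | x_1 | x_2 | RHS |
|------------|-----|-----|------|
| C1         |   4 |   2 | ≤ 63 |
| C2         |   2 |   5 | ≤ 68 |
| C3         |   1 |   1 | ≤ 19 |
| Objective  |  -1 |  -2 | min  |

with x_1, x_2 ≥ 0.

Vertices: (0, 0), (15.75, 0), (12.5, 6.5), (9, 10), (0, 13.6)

Evaluate the objective at each vertex of the feasible region:
  z(0, 0) = 0
  z(15.75, 0) = -15.75
  z(12.5, 6.5) = -25.5
  z(9, 10) = -29  ←
  z(0, 13.6) = -27.2
The minimum is at x_1 = 9, x_2 = 10.

(9, 10)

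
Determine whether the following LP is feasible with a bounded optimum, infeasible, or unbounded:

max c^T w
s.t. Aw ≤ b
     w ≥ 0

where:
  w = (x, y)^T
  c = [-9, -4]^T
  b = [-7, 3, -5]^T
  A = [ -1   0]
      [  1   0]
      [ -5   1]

Infeasible (no feasible solution exists)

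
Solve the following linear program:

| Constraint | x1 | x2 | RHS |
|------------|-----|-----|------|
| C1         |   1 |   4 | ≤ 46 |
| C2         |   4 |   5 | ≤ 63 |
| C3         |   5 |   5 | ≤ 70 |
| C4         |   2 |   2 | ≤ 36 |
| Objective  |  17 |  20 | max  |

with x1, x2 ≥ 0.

Evaluate the objective at each vertex of the feasible region:
  z(0, 0) = 0
  z(14, 0) = 238
  z(7, 7) = 259  ←
  z(2, 11) = 254
  z(0, 11.5) = 230
The maximum is at x1 = 7, x2 = 7.

x1 = 7, x2 = 7, z = 259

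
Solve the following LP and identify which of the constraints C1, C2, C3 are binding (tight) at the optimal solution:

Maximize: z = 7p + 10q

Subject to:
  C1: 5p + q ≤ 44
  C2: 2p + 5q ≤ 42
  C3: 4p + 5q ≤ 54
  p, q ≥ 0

At p = 6, q = 6, compute slack b - a·x for each constraint:
  C1: 44 − 36 = 8  (slack)
  C2: 42 − 42 = 0  (binding)
  C3: 54 − 54 = 0  (binding)

Optimal: p = 6, q = 6
Binding: C2, C3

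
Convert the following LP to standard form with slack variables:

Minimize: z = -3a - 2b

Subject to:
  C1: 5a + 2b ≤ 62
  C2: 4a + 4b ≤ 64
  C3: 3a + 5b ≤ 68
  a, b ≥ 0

min z = -3a - 2b

s.t.
  5a + 2b + s1 = 62
  4a + 4b + s2 = 64
  3a + 5b + s3 = 68
  a, b, s1, s2, s3 ≥ 0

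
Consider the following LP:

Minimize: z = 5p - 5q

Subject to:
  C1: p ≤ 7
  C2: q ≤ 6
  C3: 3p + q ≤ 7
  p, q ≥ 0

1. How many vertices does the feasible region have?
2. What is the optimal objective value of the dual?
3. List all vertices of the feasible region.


1. 4
2. -30
3. (0, 0), (2.333, 0), (0.3333, 6), (0, 6)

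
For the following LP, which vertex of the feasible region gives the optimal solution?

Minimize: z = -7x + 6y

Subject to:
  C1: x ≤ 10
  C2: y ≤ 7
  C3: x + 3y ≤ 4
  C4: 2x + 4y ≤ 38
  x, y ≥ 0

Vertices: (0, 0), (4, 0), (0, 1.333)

Evaluate the objective at each vertex of the feasible region:
  z(0, 0) = 0
  z(4, 0) = -28  ←
  z(0, 1.333) = 8
The minimum is at x = 4, y = 0.

(4, 0)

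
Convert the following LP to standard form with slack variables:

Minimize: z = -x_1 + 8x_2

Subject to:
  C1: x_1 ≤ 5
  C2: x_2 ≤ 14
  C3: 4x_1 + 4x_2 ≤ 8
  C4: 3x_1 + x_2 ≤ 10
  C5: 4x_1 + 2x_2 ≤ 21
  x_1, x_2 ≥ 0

min z = -x_1 + 8x_2

s.t.
  x_1 + s1 = 5
  x_2 + s2 = 14
  4x_1 + 4x_2 + s3 = 8
  3x_1 + x_2 + s4 = 10
  4x_1 + 2x_2 + s5 = 21
  x_1, x_2, s1, s2, s3, s4, s5 ≥ 0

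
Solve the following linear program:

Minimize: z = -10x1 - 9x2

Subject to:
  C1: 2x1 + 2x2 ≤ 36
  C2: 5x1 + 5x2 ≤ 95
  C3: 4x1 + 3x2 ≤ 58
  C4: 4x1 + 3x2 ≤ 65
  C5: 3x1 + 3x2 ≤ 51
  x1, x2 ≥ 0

Evaluate the objective at each vertex of the feasible region:
  z(0, 0) = 0
  z(14.5, 0) = -145
  z(7, 10) = -160  ←
  z(0, 17) = -153
The minimum is at x1 = 7, x2 = 10.

x1 = 7, x2 = 10, z = -160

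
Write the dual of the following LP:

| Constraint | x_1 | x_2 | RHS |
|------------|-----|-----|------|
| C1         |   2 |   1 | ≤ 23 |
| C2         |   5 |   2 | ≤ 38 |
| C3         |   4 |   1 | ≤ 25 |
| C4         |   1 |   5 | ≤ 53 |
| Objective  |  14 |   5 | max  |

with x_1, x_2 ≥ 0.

Primal max cᵀx s.t. Ax ≤ b, x ≥ 0  →  Dual min bᵀy s.t. Aᵀy ≥ c, y ≥ 0.

Minimize: z = 23y1 + 38y2 + 25y3 + 53y4

Subject to:
  2y1 + 5y2 + 4y3 + y4 ≥ 14
  y1 + 2y2 + y3 + 5y4 ≥ 5
  y1, y2, y3, y4 ≥ 0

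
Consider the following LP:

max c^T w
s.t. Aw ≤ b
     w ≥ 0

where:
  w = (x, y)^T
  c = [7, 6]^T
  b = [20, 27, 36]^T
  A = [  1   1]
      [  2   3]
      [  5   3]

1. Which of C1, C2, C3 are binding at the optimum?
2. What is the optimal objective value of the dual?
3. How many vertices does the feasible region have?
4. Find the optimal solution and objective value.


1. C2, C3
2. 63
3. 4
4. x = 3, y = 7, z = 63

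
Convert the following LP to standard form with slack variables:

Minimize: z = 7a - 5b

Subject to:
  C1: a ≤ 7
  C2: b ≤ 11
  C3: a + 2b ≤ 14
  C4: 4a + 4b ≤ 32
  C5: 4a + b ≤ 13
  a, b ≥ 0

min z = 7a - 5b

s.t.
  a + s1 = 7
  b + s2 = 11
  a + 2b + s3 = 14
  4a + 4b + s4 = 32
  4a + b + s5 = 13
  a, b, s1, s2, s3, s4, s5 ≥ 0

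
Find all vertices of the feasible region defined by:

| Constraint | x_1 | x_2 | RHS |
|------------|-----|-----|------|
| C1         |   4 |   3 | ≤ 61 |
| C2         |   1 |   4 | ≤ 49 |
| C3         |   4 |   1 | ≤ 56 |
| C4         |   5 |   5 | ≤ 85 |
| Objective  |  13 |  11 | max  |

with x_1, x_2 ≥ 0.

(0, 0), (14, 0), (13.38, 2.5), (10, 7), (6.333, 10.67), (0, 12.25)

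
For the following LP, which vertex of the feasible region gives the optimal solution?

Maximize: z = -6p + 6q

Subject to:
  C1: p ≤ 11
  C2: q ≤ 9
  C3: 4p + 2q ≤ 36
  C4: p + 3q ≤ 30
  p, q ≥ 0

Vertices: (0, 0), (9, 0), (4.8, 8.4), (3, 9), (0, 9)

Evaluate the objective at each vertex of the feasible region:
  z(0, 0) = 0
  z(9, 0) = -54
  z(4.8, 8.4) = 21.6
  z(3, 9) = 36
  z(0, 9) = 54  ←
The maximum is at p = 0, q = 9.

(0, 9)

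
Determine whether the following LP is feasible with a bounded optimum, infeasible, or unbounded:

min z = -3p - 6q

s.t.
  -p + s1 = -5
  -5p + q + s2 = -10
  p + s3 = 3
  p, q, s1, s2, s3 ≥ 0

Infeasible (no feasible solution exists)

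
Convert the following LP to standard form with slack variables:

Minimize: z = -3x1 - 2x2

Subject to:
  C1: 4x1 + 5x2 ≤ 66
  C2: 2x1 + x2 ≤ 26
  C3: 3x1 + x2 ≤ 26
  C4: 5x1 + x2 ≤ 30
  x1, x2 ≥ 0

min z = -3x1 - 2x2

s.t.
  4x1 + 5x2 + s1 = 66
  2x1 + x2 + s2 = 26
  3x1 + x2 + s3 = 26
  5x1 + x2 + s4 = 30
  x1, x2, s1, s2, s3, s4 ≥ 0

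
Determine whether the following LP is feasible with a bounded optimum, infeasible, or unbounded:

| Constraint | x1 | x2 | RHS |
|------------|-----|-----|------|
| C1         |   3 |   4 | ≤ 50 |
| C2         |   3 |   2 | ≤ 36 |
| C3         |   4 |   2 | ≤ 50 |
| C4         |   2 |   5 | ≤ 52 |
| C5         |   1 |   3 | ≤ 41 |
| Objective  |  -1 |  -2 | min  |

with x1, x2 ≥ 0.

Feasible with a bounded optimal solution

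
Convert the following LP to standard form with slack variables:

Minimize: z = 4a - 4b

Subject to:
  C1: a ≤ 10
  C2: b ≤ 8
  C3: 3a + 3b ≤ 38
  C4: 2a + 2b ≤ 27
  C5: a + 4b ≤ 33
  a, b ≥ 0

min z = 4a - 4b

s.t.
  a + s1 = 10
  b + s2 = 8
  3a + 3b + s3 = 38
  2a + 2b + s4 = 27
  a + 4b + s5 = 33
  a, b, s1, s2, s3, s4, s5 ≥ 0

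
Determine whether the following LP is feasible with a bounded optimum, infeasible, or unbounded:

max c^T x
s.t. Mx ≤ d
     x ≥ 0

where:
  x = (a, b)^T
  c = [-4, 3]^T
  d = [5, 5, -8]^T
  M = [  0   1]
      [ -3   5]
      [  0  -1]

Infeasible (no feasible solution exists)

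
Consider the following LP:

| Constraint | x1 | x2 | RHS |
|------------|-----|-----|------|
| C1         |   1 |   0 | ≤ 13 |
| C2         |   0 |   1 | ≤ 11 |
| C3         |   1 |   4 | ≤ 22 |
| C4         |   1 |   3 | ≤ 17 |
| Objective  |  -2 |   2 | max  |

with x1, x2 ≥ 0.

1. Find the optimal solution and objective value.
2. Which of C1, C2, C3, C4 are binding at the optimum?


1. x1 = 0, x2 = 5.5, z = 11
2. C3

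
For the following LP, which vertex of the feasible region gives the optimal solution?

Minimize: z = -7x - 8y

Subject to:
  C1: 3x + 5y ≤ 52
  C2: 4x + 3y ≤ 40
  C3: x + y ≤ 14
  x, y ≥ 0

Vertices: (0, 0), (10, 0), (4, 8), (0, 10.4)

Evaluate the objective at each vertex of the feasible region:
  z(0, 0) = 0
  z(10, 0) = -70
  z(4, 8) = -92  ←
  z(0, 10.4) = -83.2
The minimum is at x = 4, y = 8.

(4, 8)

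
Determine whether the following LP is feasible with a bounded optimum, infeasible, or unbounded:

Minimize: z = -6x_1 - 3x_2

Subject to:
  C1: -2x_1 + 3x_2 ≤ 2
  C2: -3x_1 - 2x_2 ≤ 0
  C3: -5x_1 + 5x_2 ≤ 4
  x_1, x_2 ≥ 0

Unbounded (objective can decrease without bound)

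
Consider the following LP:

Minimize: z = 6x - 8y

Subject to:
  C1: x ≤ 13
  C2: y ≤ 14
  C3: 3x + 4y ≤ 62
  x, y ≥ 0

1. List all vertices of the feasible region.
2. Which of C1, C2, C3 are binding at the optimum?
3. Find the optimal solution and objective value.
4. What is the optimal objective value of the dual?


1. (0, 0), (13, 0), (13, 5.75), (2, 14), (0, 14)
2. C2
3. x = 0, y = 14, z = -112
4. -112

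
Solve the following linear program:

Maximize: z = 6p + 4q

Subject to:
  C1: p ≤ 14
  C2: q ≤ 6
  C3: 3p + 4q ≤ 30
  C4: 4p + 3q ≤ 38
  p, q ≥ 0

Evaluate the objective at each vertex of the feasible region:
  z(0, 0) = 0
  z(9.5, 0) = 57  ←
  z(8.857, 0.8571) = 56.57
  z(2, 6) = 36
  z(0, 6) = 24
The maximum is at p = 9.5, q = 0.

p = 9.5, q = 0, z = 57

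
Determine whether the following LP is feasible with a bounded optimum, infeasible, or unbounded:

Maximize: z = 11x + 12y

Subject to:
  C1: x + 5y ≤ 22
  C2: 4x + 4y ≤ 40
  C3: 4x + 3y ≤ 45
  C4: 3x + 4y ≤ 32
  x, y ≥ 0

Feasible with a bounded optimal solution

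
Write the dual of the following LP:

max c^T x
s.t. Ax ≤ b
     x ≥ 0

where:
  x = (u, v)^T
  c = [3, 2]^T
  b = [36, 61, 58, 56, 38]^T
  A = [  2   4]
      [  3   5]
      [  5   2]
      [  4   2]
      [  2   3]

Primal max cᵀx s.t. Ax ≤ b, x ≥ 0  →  Dual min bᵀy s.t. Aᵀy ≥ c, y ≥ 0.

Minimize: z = 36y1 + 61y2 + 58y3 + 56y4 + 38y5

Subject to:
  2y1 + 3y2 + 5y3 + 4y4 + 2y5 ≥ 3
  4y1 + 5y2 + 2y3 + 2y4 + 3y5 ≥ 2
  y1, y2, y3, y4, y5 ≥ 0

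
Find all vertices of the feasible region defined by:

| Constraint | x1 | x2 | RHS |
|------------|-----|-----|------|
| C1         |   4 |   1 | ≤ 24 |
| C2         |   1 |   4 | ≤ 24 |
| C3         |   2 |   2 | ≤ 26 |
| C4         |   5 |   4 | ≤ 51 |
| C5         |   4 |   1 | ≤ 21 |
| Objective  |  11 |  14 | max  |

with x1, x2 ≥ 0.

(0, 0), (5.25, 0), (4, 5), (0, 6)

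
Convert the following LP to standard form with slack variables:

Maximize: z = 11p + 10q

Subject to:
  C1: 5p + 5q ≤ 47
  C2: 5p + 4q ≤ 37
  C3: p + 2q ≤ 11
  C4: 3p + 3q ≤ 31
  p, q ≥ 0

max z = 11p + 10q

s.t.
  5p + 5q + s1 = 47
  5p + 4q + s2 = 37
  p + 2q + s3 = 11
  3p + 3q + s4 = 31
  p, q, s1, s2, s3, s4 ≥ 0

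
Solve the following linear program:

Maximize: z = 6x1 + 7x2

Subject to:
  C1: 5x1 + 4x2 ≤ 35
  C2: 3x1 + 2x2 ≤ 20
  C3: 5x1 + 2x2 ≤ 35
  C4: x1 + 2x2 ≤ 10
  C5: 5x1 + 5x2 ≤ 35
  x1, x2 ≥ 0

Evaluate the objective at each vertex of the feasible region:
  z(0, 0) = 0
  z(6.667, 0) = 40
  z(6, 1) = 43
  z(4, 3) = 45  ←
  z(0, 5) = 35
The maximum is at x1 = 4, x2 = 3.

x1 = 4, x2 = 3, z = 45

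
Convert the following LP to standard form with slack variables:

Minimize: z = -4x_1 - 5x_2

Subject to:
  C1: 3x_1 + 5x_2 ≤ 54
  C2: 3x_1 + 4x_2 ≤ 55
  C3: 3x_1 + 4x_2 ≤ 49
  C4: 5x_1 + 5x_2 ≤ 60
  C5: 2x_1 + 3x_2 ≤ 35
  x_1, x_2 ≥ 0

min z = -4x_1 - 5x_2

s.t.
  3x_1 + 5x_2 + s1 = 54
  3x_1 + 4x_2 + s2 = 55
  3x_1 + 4x_2 + s3 = 49
  5x_1 + 5x_2 + s4 = 60
  2x_1 + 3x_2 + s5 = 35
  x_1, x_2, s1, s2, s3, s4, s5 ≥ 0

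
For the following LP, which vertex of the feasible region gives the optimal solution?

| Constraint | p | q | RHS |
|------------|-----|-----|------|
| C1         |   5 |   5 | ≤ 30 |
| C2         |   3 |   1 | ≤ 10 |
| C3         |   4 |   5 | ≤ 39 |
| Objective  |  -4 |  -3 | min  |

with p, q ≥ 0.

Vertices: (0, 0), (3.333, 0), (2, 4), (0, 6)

Evaluate the objective at each vertex of the feasible region:
  z(0, 0) = 0
  z(3.333, 0) = -13.33
  z(2, 4) = -20  ←
  z(0, 6) = -18
The minimum is at p = 2, q = 4.

(2, 4)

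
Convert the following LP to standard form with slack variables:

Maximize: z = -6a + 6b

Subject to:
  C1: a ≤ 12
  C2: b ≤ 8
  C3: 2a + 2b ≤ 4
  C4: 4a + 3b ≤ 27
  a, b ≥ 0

max z = -6a + 6b

s.t.
  a + s1 = 12
  b + s2 = 8
  2a + 2b + s3 = 4
  4a + 3b + s4 = 27
  a, b, s1, s2, s3, s4 ≥ 0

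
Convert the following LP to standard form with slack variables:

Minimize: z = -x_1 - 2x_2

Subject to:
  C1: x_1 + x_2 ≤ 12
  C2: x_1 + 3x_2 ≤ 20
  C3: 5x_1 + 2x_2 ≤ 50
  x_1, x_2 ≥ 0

min z = -x_1 - 2x_2

s.t.
  x_1 + x_2 + s1 = 12
  x_1 + 3x_2 + s2 = 20
  5x_1 + 2x_2 + s3 = 50
  x_1, x_2, s1, s2, s3 ≥ 0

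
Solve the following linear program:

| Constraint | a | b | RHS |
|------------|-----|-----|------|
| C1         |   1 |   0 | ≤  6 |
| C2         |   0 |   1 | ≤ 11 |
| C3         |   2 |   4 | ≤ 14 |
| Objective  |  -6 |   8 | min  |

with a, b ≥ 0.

Evaluate the objective at each vertex of the feasible region:
  z(0, 0) = 0
  z(6, 0) = -36  ←
  z(6, 0.5) = -32
  z(0, 3.5) = 28
The minimum is at a = 6, b = 0.

a = 6, b = 0, z = -36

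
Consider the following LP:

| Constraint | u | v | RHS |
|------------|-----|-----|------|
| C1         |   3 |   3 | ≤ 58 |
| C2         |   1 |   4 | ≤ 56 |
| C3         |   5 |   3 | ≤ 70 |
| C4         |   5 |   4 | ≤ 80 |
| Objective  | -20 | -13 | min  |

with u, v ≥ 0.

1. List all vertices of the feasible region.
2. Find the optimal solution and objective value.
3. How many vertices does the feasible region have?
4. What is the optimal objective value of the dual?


1. (0, 0), (14, 0), (8, 10), (6, 12.5), (0, 14)
2. u = 8, v = 10, z = -290
3. 5
4. -290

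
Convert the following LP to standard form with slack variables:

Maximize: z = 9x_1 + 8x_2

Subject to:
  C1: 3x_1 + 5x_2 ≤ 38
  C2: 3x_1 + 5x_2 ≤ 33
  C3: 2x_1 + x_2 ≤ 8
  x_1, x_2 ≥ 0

max z = 9x_1 + 8x_2

s.t.
  3x_1 + 5x_2 + s1 = 38
  3x_1 + 5x_2 + s2 = 33
  2x_1 + x_2 + s3 = 8
  x_1, x_2, s1, s2, s3 ≥ 0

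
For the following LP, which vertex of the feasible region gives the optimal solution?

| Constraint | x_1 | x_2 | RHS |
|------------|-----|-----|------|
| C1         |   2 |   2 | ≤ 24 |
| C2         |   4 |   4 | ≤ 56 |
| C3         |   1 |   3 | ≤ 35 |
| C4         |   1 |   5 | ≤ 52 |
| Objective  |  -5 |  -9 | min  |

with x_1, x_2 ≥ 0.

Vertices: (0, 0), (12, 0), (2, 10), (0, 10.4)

Evaluate the objective at each vertex of the feasible region:
  z(0, 0) = 0
  z(12, 0) = -60
  z(2, 10) = -100  ←
  z(0, 10.4) = -93.6
The minimum is at x_1 = 2, x_2 = 10.

(2, 10)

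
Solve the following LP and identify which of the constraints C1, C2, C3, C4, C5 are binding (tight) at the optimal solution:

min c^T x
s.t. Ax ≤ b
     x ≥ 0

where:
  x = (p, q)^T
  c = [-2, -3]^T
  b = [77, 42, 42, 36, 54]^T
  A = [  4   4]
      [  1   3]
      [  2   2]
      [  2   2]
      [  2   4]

At p = 9, q = 9, compute slack b - a·x for each constraint:
  C1: 77 − 72 = 5  (slack)
  C2: 42 − 36 = 6  (slack)
  C3: 42 − 36 = 6  (slack)
  C4: 36 − 36 = 0  (binding)
  C5: 54 − 54 = 0  (binding)

Optimal: p = 9, q = 9
Binding: C4, C5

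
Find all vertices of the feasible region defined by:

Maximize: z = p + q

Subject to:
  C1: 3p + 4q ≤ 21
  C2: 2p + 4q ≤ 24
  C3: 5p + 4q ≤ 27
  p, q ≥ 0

(0, 0), (5.4, 0), (3, 3), (0, 5.25)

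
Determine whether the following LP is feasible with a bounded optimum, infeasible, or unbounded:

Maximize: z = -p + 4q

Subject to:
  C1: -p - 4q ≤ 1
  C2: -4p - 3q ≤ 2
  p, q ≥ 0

Unbounded (objective can increase without bound)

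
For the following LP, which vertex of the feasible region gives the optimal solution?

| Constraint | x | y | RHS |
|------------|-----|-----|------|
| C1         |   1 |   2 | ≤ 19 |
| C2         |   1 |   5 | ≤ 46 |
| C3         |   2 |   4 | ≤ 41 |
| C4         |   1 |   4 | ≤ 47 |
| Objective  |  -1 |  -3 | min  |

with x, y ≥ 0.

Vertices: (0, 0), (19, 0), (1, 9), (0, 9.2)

Evaluate the objective at each vertex of the feasible region:
  z(0, 0) = 0
  z(19, 0) = -19
  z(1, 9) = -28  ←
  z(0, 9.2) = -27.6
The minimum is at x = 1, y = 9.

(1, 9)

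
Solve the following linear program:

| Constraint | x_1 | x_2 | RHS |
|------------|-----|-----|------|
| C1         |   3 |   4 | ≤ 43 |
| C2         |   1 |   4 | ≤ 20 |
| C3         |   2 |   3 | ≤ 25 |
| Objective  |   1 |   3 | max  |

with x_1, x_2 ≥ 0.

Evaluate the objective at each vertex of the feasible region:
  z(0, 0) = 0
  z(12.5, 0) = 12.5
  z(8, 3) = 17  ←
  z(0, 5) = 15
The maximum is at x_1 = 8, x_2 = 3.

x_1 = 8, x_2 = 3, z = 17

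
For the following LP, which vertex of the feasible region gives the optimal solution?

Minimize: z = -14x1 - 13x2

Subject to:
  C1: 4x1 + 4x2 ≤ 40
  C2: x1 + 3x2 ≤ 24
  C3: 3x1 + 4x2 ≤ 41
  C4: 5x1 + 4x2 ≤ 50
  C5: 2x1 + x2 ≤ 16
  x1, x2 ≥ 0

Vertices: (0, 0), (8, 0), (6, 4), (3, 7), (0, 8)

Evaluate the objective at each vertex of the feasible region:
  z(0, 0) = 0
  z(8, 0) = -112
  z(6, 4) = -136  ←
  z(3, 7) = -133
  z(0, 8) = -104
The minimum is at x1 = 6, x2 = 4.

(6, 4)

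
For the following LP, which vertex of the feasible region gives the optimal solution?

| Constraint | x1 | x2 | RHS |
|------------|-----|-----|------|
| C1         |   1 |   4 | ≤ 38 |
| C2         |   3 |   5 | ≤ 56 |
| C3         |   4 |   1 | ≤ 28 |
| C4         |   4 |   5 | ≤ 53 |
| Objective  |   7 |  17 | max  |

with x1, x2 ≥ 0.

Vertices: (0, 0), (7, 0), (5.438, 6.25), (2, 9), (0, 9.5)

Evaluate the objective at each vertex of the feasible region:
  z(0, 0) = 0
  z(7, 0) = 49
  z(5.438, 6.25) = 144.3
  z(2, 9) = 167  ←
  z(0, 9.5) = 161.5
The maximum is at x1 = 2, x2 = 9.

(2, 9)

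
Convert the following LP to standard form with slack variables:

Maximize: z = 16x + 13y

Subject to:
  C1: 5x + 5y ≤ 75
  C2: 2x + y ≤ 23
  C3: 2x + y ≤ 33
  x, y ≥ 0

max z = 16x + 13y

s.t.
  5x + 5y + s1 = 75
  2x + y + s2 = 23
  2x + y + s3 = 33
  x, y, s1, s2, s3 ≥ 0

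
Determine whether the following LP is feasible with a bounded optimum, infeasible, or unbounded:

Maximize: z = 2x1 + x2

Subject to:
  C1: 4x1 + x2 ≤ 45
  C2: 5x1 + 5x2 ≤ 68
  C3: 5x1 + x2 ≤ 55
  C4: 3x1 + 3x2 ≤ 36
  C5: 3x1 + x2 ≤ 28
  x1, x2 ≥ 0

Feasible with a bounded optimal solution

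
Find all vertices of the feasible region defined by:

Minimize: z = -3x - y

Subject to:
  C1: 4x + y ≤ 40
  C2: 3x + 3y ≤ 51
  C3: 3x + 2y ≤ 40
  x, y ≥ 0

(0, 0), (10, 0), (8, 8), (6, 11), (0, 17)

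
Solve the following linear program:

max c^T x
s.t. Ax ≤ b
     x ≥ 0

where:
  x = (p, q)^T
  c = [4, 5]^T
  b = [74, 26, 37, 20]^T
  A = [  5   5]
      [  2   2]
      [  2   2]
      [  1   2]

Evaluate the objective at each vertex of the feasible region:
  z(0, 0) = 0
  z(13, 0) = 52
  z(6, 7) = 59  ←
  z(0, 10) = 50
The maximum is at p = 6, q = 7.

p = 6, q = 7, z = 59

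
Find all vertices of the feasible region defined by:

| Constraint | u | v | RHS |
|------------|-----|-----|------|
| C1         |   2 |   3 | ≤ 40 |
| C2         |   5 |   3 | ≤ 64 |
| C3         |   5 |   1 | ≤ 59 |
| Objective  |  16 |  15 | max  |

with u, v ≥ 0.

(0, 0), (11.8, 0), (11.3, 2.5), (8, 8), (0, 13.33)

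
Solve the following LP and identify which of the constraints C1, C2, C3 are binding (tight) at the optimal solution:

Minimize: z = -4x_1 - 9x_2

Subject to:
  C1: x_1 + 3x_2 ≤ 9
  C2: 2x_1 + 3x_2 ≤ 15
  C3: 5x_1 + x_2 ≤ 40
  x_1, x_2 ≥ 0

At x_1 = 6, x_2 = 1, compute slack b - a·x for each constraint:
  C1: 9 − 9 = 0  (binding)
  C2: 15 − 15 = 0  (binding)
  C3: 40 − 31 = 9  (slack)

Optimal: x_1 = 6, x_2 = 1
Binding: C1, C2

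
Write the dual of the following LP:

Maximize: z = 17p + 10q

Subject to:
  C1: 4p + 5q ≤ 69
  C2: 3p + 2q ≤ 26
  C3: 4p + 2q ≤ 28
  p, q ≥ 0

Primal max cᵀx s.t. Ax ≤ b, x ≥ 0  →  Dual min bᵀy s.t. Aᵀy ≥ c, y ≥ 0.

Minimize: z = 69y1 + 26y2 + 28y3

Subject to:
  4y1 + 3y2 + 4y3 ≥ 17
  5y1 + 2y2 + 2y3 ≥ 10
  y1, y2, y3 ≥ 0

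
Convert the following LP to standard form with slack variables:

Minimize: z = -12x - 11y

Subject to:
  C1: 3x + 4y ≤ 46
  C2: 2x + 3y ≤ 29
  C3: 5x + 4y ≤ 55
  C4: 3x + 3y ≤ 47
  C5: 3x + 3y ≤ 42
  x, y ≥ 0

min z = -12x - 11y

s.t.
  3x + 4y + s1 = 46
  2x + 3y + s2 = 29
  5x + 4y + s3 = 55
  3x + 3y + s4 = 47
  3x + 3y + s5 = 42
  x, y, s1, s2, s3, s4, s5 ≥ 0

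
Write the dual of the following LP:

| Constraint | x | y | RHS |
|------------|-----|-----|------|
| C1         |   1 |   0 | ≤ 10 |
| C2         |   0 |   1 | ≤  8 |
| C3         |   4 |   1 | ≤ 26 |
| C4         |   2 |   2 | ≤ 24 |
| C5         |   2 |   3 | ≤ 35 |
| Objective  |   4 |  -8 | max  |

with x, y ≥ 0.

Primal max cᵀx s.t. Ax ≤ b, x ≥ 0  →  Dual min bᵀy s.t. Aᵀy ≥ c, y ≥ 0.

Minimize: z = 10y1 + 8y2 + 26y3 + 24y4 + 35y5

Subject to:
  y1 + 4y3 + 2y4 + 2y5 ≥ 4
  y2 + y3 + 2y4 + 3y5 ≥ -8
  y1, y2, y3, y4, y5 ≥ 0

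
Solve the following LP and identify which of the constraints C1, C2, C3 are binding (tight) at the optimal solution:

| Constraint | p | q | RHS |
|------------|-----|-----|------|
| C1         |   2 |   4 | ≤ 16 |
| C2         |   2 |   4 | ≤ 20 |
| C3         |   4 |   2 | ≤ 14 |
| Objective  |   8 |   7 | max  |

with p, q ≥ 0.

At p = 2, q = 3, compute slack b - a·x for each constraint:
  C1: 16 − 16 = 0  (binding)
  C2: 20 − 16 = 4  (slack)
  C3: 14 − 14 = 0  (binding)

Optimal: p = 2, q = 3
Binding: C1, C3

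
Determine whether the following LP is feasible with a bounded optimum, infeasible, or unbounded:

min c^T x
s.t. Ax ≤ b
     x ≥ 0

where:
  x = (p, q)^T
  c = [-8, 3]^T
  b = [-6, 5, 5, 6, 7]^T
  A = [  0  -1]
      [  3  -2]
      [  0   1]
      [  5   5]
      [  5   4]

Infeasible (no feasible solution exists)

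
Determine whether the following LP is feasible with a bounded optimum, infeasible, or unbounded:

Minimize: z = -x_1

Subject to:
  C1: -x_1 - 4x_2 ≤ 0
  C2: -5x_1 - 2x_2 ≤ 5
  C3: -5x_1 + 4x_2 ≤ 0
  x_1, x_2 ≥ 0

Unbounded (objective can decrease without bound)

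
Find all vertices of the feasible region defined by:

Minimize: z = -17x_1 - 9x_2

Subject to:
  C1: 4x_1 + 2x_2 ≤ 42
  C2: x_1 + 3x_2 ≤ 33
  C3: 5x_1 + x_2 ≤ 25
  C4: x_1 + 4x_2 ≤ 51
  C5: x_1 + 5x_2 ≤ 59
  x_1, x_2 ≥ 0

(0, 0), (5, 0), (3, 10), (0, 11)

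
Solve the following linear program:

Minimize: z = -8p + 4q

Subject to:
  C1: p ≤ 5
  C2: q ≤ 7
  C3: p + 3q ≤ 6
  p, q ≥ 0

Evaluate the objective at each vertex of the feasible region:
  z(0, 0) = 0
  z(5, 0) = -40  ←
  z(5, 0.3333) = -38.67
  z(0, 2) = 8
The minimum is at p = 5, q = 0.

p = 5, q = 0, z = -40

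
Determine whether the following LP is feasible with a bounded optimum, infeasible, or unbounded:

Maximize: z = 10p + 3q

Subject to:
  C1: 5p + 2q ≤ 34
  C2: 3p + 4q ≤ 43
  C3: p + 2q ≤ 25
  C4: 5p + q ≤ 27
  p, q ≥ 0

Feasible with a bounded optimal solution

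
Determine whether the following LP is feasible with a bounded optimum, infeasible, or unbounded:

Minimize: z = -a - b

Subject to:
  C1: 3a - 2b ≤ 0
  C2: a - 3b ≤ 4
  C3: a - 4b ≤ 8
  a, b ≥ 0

Unbounded (objective can decrease without bound)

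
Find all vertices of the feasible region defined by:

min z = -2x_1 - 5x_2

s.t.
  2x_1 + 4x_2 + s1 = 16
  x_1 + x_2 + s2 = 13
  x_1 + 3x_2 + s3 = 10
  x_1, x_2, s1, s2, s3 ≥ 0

(0, 0), (8, 0), (4, 2), (0, 3.333)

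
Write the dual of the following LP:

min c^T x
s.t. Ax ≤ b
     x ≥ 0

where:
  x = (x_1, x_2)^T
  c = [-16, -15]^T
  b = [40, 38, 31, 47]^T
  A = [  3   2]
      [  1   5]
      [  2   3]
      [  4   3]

Primal min cᵀx s.t. Ax ≤ b, x ≥ 0  →  Dual max −bᵀy s.t. Aᵀy ≥ −c, y ≥ 0.

Maximize: z = -40y1 - 38y2 - 31y3 - 47y4

Subject to:
  3y1 + y2 + 2y3 + 4y4 ≥ 16
  2y1 + 5y2 + 3y3 + 3y4 ≥ 15
  y1, y2, y3, y4 ≥ 0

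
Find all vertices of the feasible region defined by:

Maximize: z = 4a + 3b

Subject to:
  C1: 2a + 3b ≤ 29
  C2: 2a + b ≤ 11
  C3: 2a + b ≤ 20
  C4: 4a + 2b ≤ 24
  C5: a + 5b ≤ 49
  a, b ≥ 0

(0, 0), (5.5, 0), (1, 9), (0, 9.667)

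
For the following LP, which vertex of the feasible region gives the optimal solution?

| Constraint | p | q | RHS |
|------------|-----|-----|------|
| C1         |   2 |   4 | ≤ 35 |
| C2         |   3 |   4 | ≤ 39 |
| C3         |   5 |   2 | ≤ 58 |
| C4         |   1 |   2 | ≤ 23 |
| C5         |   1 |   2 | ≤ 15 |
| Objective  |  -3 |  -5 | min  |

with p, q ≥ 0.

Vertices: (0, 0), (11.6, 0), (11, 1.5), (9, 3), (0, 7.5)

Evaluate the objective at each vertex of the feasible region:
  z(0, 0) = 0
  z(11.6, 0) = -34.8
  z(11, 1.5) = -40.5
  z(9, 3) = -42  ←
  z(0, 7.5) = -37.5
The minimum is at p = 9, q = 3.

(9, 3)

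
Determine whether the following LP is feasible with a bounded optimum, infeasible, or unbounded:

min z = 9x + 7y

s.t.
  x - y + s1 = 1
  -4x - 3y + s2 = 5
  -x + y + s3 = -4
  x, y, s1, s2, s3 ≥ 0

Infeasible (no feasible solution exists)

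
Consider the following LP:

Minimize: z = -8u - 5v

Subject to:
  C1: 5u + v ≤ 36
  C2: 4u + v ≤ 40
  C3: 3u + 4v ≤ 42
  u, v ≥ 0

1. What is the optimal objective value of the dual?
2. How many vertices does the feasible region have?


1. -78
2. 4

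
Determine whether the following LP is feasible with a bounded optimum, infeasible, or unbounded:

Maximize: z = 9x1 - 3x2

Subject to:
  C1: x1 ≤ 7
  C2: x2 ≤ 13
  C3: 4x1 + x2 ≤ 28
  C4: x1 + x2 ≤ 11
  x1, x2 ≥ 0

Feasible with a bounded optimal solution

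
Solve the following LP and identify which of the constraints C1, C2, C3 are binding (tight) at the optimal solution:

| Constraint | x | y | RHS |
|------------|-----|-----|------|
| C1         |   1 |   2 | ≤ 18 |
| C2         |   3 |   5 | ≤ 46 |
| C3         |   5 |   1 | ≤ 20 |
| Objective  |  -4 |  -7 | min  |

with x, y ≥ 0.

At x = 2, y = 8, compute slack b - a·x for each constraint:
  C1: 18 − 18 = 0  (binding)
  C2: 46 − 46 = 0  (binding)
  C3: 20 − 18 = 2  (slack)

Optimal: x = 2, y = 8
Binding: C1, C2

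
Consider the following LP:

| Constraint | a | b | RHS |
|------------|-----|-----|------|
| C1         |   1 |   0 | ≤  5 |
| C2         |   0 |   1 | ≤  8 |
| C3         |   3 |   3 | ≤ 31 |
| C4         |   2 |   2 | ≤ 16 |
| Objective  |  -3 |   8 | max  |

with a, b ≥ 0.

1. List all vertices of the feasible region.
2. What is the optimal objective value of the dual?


1. (0, 0), (5, 0), (5, 3), (0, 8)
2. 64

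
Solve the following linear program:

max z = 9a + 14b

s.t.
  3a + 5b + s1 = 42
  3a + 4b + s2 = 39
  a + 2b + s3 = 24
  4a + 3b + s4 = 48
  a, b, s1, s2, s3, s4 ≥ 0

Evaluate the objective at each vertex of the feasible region:
  z(0, 0) = 0
  z(12, 0) = 108
  z(10.71, 1.714) = 120.4
  z(9, 3) = 123  ←
  z(0, 8.4) = 117.6
The maximum is at a = 9, b = 3.

a = 9, b = 3, z = 123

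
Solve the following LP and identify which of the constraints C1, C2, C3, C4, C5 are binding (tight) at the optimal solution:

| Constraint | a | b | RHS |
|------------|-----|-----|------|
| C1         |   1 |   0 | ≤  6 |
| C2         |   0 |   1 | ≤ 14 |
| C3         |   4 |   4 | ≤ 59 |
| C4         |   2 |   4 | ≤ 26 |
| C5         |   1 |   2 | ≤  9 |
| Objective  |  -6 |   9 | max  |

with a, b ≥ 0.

At a = 0, b = 4.5, compute slack b - a·x for each constraint:
  C1: 6 − 0 = 6  (slack)
  C2: 14 − 4.5 = 9.5  (slack)
  C3: 59 − 18 = 41  (slack)
  C4: 26 − 18 = 8  (slack)
  C5: 9 − 9 = 0  (binding)

Optimal: a = 0, b = 4.5
Binding: C5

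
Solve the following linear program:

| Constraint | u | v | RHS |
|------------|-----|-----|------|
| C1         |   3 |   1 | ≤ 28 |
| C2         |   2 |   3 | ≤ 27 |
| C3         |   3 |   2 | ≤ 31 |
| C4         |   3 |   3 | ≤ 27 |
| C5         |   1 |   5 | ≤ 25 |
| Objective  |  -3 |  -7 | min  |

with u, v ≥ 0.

Evaluate the objective at each vertex of the feasible region:
  z(0, 0) = 0
  z(9, 0) = -27
  z(5, 4) = -43  ←
  z(0, 5) = -35
The minimum is at u = 5, v = 4.

u = 5, v = 4, z = -43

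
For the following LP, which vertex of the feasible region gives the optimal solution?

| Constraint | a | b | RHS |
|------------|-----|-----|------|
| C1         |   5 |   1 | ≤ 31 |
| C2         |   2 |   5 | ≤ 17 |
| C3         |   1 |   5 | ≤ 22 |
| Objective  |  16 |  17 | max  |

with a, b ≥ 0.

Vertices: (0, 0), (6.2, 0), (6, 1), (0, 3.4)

Evaluate the objective at each vertex of the feasible region:
  z(0, 0) = 0
  z(6.2, 0) = 99.2
  z(6, 1) = 113  ←
  z(0, 3.4) = 57.8
The maximum is at a = 6, b = 1.

(6, 1)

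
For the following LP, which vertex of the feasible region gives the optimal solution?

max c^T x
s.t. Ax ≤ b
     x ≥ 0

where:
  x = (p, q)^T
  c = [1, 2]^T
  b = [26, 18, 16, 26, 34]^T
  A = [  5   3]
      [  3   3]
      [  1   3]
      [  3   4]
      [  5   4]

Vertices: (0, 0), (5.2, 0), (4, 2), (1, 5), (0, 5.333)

Evaluate the objective at each vertex of the feasible region:
  z(0, 0) = 0
  z(5.2, 0) = 5.2
  z(4, 2) = 8
  z(1, 5) = 11  ←
  z(0, 5.333) = 10.67
The maximum is at p = 1, q = 5.

(1, 5)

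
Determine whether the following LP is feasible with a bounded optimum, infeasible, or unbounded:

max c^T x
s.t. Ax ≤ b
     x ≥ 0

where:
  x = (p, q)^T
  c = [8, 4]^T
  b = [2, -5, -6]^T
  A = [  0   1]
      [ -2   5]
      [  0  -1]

Infeasible (no feasible solution exists)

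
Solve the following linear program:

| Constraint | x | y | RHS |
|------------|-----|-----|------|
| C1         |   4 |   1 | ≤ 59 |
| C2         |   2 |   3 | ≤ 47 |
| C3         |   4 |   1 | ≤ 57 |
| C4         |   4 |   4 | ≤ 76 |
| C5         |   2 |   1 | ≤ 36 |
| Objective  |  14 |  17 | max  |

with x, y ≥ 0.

Evaluate the objective at each vertex of the feasible region:
  z(0, 0) = 0
  z(14.25, 0) = 199.5
  z(12.67, 6.333) = 285
  z(10, 9) = 293  ←
  z(0, 15.67) = 266.3
The maximum is at x = 10, y = 9.

x = 10, y = 9, z = 293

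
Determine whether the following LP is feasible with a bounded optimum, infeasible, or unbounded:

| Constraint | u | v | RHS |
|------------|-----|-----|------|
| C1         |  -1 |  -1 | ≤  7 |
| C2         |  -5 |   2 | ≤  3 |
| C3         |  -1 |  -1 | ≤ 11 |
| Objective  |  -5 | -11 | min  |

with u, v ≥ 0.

Unbounded (objective can decrease without bound)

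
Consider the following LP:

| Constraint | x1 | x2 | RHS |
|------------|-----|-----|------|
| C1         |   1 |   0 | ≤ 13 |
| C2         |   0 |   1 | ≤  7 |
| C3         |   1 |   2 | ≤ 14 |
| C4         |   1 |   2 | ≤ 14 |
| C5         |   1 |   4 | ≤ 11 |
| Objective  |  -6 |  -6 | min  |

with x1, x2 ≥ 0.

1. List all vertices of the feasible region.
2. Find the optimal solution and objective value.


1. (0, 0), (11, 0), (0, 2.75)
2. x1 = 11, x2 = 0, z = -66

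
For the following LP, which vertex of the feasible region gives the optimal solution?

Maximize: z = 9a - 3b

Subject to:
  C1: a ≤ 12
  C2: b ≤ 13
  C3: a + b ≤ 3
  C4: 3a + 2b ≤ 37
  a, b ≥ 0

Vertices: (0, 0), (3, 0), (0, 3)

Evaluate the objective at each vertex of the feasible region:
  z(0, 0) = 0
  z(3, 0) = 27  ←
  z(0, 3) = -9
The maximum is at a = 3, b = 0.

(3, 0)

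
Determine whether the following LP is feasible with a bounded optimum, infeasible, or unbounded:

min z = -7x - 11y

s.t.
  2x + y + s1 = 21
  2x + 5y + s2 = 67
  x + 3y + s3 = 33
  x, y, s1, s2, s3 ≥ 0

Feasible with a bounded optimal solution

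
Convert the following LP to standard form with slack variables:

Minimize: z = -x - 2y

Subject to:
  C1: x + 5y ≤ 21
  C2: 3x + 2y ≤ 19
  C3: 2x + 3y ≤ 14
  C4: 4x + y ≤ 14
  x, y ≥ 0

min z = -x - 2y

s.t.
  x + 5y + s1 = 21
  3x + 2y + s2 = 19
  2x + 3y + s3 = 14
  4x + y + s4 = 14
  x, y, s1, s2, s3, s4 ≥ 0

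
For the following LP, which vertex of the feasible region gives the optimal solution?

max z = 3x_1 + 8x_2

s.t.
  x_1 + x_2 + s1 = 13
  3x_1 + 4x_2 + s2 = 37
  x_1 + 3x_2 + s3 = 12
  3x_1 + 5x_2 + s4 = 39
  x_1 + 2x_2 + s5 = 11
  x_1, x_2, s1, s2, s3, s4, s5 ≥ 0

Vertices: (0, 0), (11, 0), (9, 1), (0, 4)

Evaluate the objective at each vertex of the feasible region:
  z(0, 0) = 0
  z(11, 0) = 33
  z(9, 1) = 35  ←
  z(0, 4) = 32
The maximum is at x_1 = 9, x_2 = 1.

(9, 1)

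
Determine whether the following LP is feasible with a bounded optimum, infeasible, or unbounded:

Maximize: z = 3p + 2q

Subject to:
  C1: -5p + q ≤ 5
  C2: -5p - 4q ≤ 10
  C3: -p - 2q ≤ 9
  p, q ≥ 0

Unbounded (objective can increase without bound)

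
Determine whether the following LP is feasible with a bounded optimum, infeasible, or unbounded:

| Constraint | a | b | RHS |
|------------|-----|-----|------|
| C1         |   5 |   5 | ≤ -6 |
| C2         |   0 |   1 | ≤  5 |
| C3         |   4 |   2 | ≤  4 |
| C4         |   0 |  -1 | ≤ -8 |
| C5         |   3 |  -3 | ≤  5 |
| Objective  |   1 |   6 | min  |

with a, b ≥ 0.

Infeasible (no feasible solution exists)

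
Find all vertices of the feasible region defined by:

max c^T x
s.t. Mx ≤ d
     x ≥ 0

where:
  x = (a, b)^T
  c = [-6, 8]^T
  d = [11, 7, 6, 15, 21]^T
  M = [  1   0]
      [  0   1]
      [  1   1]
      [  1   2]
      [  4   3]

(0, 0), (5.25, 0), (3, 3), (0, 6)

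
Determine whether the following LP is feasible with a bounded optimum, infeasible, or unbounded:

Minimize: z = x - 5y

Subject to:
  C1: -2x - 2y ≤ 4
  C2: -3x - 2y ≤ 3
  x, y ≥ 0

Unbounded (objective can decrease without bound)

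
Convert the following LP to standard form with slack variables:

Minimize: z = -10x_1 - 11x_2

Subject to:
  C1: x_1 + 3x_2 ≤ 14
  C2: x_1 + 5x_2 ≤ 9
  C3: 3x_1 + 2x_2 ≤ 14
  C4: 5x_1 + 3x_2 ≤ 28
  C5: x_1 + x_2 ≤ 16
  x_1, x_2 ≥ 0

min z = -10x_1 - 11x_2

s.t.
  x_1 + 3x_2 + s1 = 14
  x_1 + 5x_2 + s2 = 9
  3x_1 + 2x_2 + s3 = 14
  5x_1 + 3x_2 + s4 = 28
  x_1 + x_2 + s5 = 16
  x_1, x_2, s1, s2, s3, s4, s5 ≥ 0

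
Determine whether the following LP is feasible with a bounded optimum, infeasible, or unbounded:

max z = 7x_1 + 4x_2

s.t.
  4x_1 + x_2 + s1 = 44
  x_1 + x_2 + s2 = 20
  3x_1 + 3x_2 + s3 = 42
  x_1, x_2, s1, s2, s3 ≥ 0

Feasible with a bounded optimal solution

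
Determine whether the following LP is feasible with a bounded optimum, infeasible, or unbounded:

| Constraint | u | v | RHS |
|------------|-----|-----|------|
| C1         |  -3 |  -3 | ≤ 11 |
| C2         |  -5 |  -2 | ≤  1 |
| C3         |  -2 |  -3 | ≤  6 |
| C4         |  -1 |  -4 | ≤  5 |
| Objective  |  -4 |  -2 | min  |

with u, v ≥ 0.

Unbounded (objective can decrease without bound)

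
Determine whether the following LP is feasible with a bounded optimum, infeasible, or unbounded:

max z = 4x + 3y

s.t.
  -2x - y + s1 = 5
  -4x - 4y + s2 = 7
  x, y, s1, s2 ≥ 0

Unbounded (objective can increase without bound)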